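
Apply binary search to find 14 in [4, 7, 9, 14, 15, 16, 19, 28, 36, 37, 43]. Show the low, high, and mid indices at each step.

Binary search for 14 in [4, 7, 9, 14, 15, 16, 19, 28, 36, 37, 43]:

lo=0, hi=10, mid=5, arr[mid]=16 -> 16 > 14, search left half
lo=0, hi=4, mid=2, arr[mid]=9 -> 9 < 14, search right half
lo=3, hi=4, mid=3, arr[mid]=14 -> Found target at index 3!

Binary search finds 14 at index 3 after 3 comparisons. The search repeatedly halves the search space by comparing with the middle element.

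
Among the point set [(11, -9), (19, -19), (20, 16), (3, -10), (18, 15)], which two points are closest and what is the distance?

Computing all pairwise distances among 5 points:

d((11, -9), (19, -19)) = 12.8062
d((11, -9), (20, 16)) = 26.5707
d((11, -9), (3, -10)) = 8.0623
d((11, -9), (18, 15)) = 25.0
d((19, -19), (20, 16)) = 35.0143
d((19, -19), (3, -10)) = 18.3576
d((19, -19), (18, 15)) = 34.0147
d((20, 16), (3, -10)) = 31.0644
d((20, 16), (18, 15)) = 2.2361 <-- minimum
d((3, -10), (18, 15)) = 29.1548

Closest pair: (20, 16) and (18, 15) with distance 2.2361

The closest pair is (20, 16) and (18, 15) with Euclidean distance 2.2361. For 5 points, brute-force pairwise comparison is shown above. For large n, the divide-and-conquer algorithm (sort by x, recurse on halves, check the dividing strip) achieves O(n log n).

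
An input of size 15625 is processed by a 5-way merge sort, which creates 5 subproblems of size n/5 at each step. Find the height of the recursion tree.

For divide and conquer with division factor 5:

Problem sizes at each level:
Level 0: 15625
Level 1: 3125
Level 2: 625
Level 3: 125
Level 4: 25
Level 5: 5
Level 6: 1

The root is level 0 and the size-1 base case is level 6 (the tree spans levels 0 through 6, i.e. 7 levels counting the root), so the depth is the number of divisions: log_5(15625) = 6

The recursion tree depth is log_5(15625) = 6. At each level, the problem size is divided by 5, so it takes 6 divisions to reduce to a base case of size 1. The algorithm makes 5 recursive calls at each level.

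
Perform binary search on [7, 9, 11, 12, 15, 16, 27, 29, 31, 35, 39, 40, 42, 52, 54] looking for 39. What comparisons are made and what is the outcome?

Binary search for 39 in [7, 9, 11, 12, 15, 16, 27, 29, 31, 35, 39, 40, 42, 52, 54]:

lo=0, hi=14, mid=7, arr[mid]=29 -> 29 < 39, search right half
lo=8, hi=14, mid=11, arr[mid]=40 -> 40 > 39, search left half
lo=8, hi=10, mid=9, arr[mid]=35 -> 35 < 39, search right half
lo=10, hi=10, mid=10, arr[mid]=39 -> Found target at index 10!

Binary search finds 39 at index 10 after 4 comparisons. The search repeatedly halves the search space by comparing with the middle element.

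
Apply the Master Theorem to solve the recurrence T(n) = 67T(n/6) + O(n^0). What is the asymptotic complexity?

Master Theorem for T(n) = 67T(n/6) + O(n^0):

a = 67, b = 6, c = 0
log_b(a) = log_6(67) = 2.3467

Case 1: c = 0 < log_6(67) = 2.3467
T(n) = O(n^(log_6 67))

For T(n) = 67T(n/6) + O(n^0): log_6(67) = 2.3467. This is Case 1 of the Master Theorem (c < log_b(a), work dominated by leaves), giving O(n^(log_6 67)).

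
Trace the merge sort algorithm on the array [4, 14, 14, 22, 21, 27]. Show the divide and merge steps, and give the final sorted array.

Merge sort trace:

Split: [4, 14, 14, 22, 21, 27] -> [4, 14, 14] and [22, 21, 27]
  Split: [4, 14, 14] -> [4] and [14, 14]
    Split: [14, 14] -> [14] and [14]
    Merge: [14] + [14] -> [14, 14]
  Merge: [4] + [14, 14] -> [4, 14, 14]
  Split: [22, 21, 27] -> [22] and [21, 27]
    Split: [21, 27] -> [21] and [27]
    Merge: [21] + [27] -> [21, 27]
  Merge: [22] + [21, 27] -> [21, 22, 27]
Merge: [4, 14, 14] + [21, 22, 27] -> [4, 14, 14, 21, 22, 27]

Final sorted array: [4, 14, 14, 21, 22, 27]

The merge sort proceeds by recursively splitting the array and merging sorted halves.
After all merges, the sorted array is [4, 14, 14, 21, 22, 27].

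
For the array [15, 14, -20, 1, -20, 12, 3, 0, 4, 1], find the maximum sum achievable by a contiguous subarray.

Using Kadane's algorithm on [15, 14, -20, 1, -20, 12, 3, 0, 4, 1]:

Scanning through the array:
Position 1 (value 14): max_ending_here = 29, max_so_far = 29
Position 2 (value -20): max_ending_here = 9, max_so_far = 29
Position 3 (value 1): max_ending_here = 10, max_so_far = 29
Position 4 (value -20): max_ending_here = -10, max_so_far = 29
Position 5 (value 12): max_ending_here = 12, max_so_far = 29
Position 6 (value 3): max_ending_here = 15, max_so_far = 29
Position 7 (value 0): max_ending_here = 15, max_so_far = 29
Position 8 (value 4): max_ending_here = 19, max_so_far = 29
Position 9 (value 1): max_ending_here = 20, max_so_far = 29

Maximum subarray: [15, 14]
Maximum sum: 29

The maximum subarray is [15, 14] with sum 29. This subarray runs from index 0 to index 1.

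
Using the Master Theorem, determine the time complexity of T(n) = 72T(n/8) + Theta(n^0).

Master Theorem for T(n) = 72T(n/8) + O(n^0):

a = 72, b = 8, c = 0
log_b(a) = log_8(72) = 2.0566

Case 1: c = 0 < log_8(72) = 2.0566
T(n) = O(n^(log_8 72))

For T(n) = 72T(n/8) + O(n^0): log_8(72) = 2.0566. This is Case 1 of the Master Theorem (c < log_b(a), work dominated by leaves), giving O(n^(log_8 72)).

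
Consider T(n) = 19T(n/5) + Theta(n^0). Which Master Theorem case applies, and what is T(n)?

Master Theorem for T(n) = 19T(n/5) + O(n^0):

a = 19, b = 5, c = 0
log_b(a) = log_5(19) = 1.8295

Case 1: c = 0 < log_5(19) = 1.8295
T(n) = O(n^(log_5 19))

For T(n) = 19T(n/5) + O(n^0): log_5(19) = 1.8295. This is Case 1 of the Master Theorem (c < log_b(a), work dominated by leaves), giving O(n^(log_5 19)).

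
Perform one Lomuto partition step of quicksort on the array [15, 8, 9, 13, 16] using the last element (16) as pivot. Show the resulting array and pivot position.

Lomuto partition with pivot = 16:

Initial array: [15, 8, 9, 13, 16]

arr[0]=15 <= 16: swap with position 0, array becomes [15, 8, 9, 13, 16]
arr[1]=8 <= 16: swap with position 1, array becomes [15, 8, 9, 13, 16]
arr[2]=9 <= 16: swap with position 2, array becomes [15, 8, 9, 13, 16]
arr[3]=13 <= 16: swap with position 3, array becomes [15, 8, 9, 13, 16]

Place pivot at position 4: [15, 8, 9, 13, 16]
Pivot position: 4

After partitioning with pivot 16, the array becomes [15, 8, 9, 13, 16]. The pivot is placed at index 4. All elements to the left of the pivot are <= 16, and all elements to the right are > 16.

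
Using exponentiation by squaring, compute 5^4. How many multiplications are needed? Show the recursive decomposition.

Computing 5^4 by squaring (build up from 5^1; each line after the first costs one multiplication):

5^1 = 5
5^2 = (5^1)^2 = 5^2 = 25
5^4 = (5^2)^2 = 25^2 = 625

Result: 625
Multiplications needed: 2 (2 lines after 5^1)

5^4 = 625. Using exponentiation by squaring, this requires 2 multiplications. The key idea: if the exponent is even, square the half-power; if odd, multiply by the base once.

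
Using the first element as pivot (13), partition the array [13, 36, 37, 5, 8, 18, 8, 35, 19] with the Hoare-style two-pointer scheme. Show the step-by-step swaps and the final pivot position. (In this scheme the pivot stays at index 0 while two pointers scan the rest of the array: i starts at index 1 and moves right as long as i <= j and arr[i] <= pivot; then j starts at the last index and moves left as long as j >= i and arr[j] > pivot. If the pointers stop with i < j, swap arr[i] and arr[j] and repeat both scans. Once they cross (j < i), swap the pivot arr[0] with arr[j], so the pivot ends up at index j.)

Hoare-style two-pointer partition with pivot = 13:

Initial array: [13, 36, 37, 5, 8, 18, 8, 35, 19]

Pointers start at i = 1, j = 8.
i stops at index 1 (arr[1]=36 > 13), j stops at index 6 (arr[6]=8 <= 13): swap arr[1] and arr[6], array becomes [13, 8, 37, 5, 8, 18, 36, 35, 19]
i stops at index 2 (arr[2]=37 > 13), j stops at index 4 (arr[4]=8 <= 13): swap arr[2] and arr[4], array becomes [13, 8, 8, 5, 37, 18, 36, 35, 19]
i ends at 4, j ends at 3: the pointers have crossed (j < i), so scanning stops.

Swap pivot arr[0] with arr[3] to place pivot at position 3: [5, 8, 8, 13, 37, 18, 36, 35, 19]
Pivot position: 3

After partitioning with pivot 13, the array becomes [5, 8, 8, 13, 37, 18, 36, 35, 19]. The pivot is placed at index 3. All elements to the left of the pivot are <= 13, and all elements to the right are > 13.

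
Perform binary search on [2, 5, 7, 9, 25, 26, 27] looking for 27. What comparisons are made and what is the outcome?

Binary search for 27 in [2, 5, 7, 9, 25, 26, 27]:

lo=0, hi=6, mid=3, arr[mid]=9 -> 9 < 27, search right half
lo=4, hi=6, mid=5, arr[mid]=26 -> 26 < 27, search right half
lo=6, hi=6, mid=6, arr[mid]=27 -> Found target at index 6!

Binary search finds 27 at index 6 after 3 comparisons. The search repeatedly halves the search space by comparing with the middle element.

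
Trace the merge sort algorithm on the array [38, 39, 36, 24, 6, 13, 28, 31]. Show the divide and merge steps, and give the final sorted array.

Merge sort trace:

Split: [38, 39, 36, 24, 6, 13, 28, 31] -> [38, 39, 36, 24] and [6, 13, 28, 31]
  Split: [38, 39, 36, 24] -> [38, 39] and [36, 24]
    Split: [38, 39] -> [38] and [39]
    Merge: [38] + [39] -> [38, 39]
    Split: [36, 24] -> [36] and [24]
    Merge: [36] + [24] -> [24, 36]
  Merge: [38, 39] + [24, 36] -> [24, 36, 38, 39]
  Split: [6, 13, 28, 31] -> [6, 13] and [28, 31]
    Split: [6, 13] -> [6] and [13]
    Merge: [6] + [13] -> [6, 13]
    Split: [28, 31] -> [28] and [31]
    Merge: [28] + [31] -> [28, 31]
  Merge: [6, 13] + [28, 31] -> [6, 13, 28, 31]
Merge: [24, 36, 38, 39] + [6, 13, 28, 31] -> [6, 13, 24, 28, 31, 36, 38, 39]

Final sorted array: [6, 13, 24, 28, 31, 36, 38, 39]

The merge sort proceeds by recursively splitting the array and merging sorted halves.
After all merges, the sorted array is [6, 13, 24, 28, 31, 36, 38, 39].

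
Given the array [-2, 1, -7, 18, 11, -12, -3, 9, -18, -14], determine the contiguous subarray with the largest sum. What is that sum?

Using Kadane's algorithm on [-2, 1, -7, 18, 11, -12, -3, 9, -18, -14]:

Scanning through the array:
Position 1 (value 1): max_ending_here = 1, max_so_far = 1
Position 2 (value -7): max_ending_here = -6, max_so_far = 1
Position 3 (value 18): max_ending_here = 18, max_so_far = 18
Position 4 (value 11): max_ending_here = 29, max_so_far = 29
Position 5 (value -12): max_ending_here = 17, max_so_far = 29
Position 6 (value -3): max_ending_here = 14, max_so_far = 29
Position 7 (value 9): max_ending_here = 23, max_so_far = 29
Position 8 (value -18): max_ending_here = 5, max_so_far = 29
Position 9 (value -14): max_ending_here = -9, max_so_far = 29

Maximum subarray: [18, 11]
Maximum sum: 29

The maximum subarray is [18, 11] with sum 29. This subarray runs from index 3 to index 4.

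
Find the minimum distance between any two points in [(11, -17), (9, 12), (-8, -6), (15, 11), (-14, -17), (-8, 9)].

Computing all pairwise distances among 6 points:

d((11, -17), (9, 12)) = 29.0689
d((11, -17), (-8, -6)) = 21.9545
d((11, -17), (15, 11)) = 28.2843
d((11, -17), (-14, -17)) = 25.0
d((11, -17), (-8, 9)) = 32.2025
d((9, 12), (-8, -6)) = 24.7588
d((9, 12), (15, 11)) = 6.0828 <-- minimum
d((9, 12), (-14, -17)) = 37.0135
d((9, 12), (-8, 9)) = 17.2627
d((-8, -6), (15, 11)) = 28.6007
d((-8, -6), (-14, -17)) = 12.53
d((-8, -6), (-8, 9)) = 15.0
d((15, 11), (-14, -17)) = 40.3113
d((15, 11), (-8, 9)) = 23.0868
d((-14, -17), (-8, 9)) = 26.6833

Closest pair: (9, 12) and (15, 11) with distance 6.0828

The closest pair is (9, 12) and (15, 11) with Euclidean distance 6.0828. For 6 points, brute-force pairwise comparison is shown above. For large n, the divide-and-conquer algorithm (sort by x, recurse on halves, check the dividing strip) achieves O(n log n).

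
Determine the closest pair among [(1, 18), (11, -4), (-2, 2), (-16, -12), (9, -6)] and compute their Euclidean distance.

Computing all pairwise distances among 5 points:

d((1, 18), (11, -4)) = 24.1661
d((1, 18), (-2, 2)) = 16.2788
d((1, 18), (-16, -12)) = 34.4819
d((1, 18), (9, -6)) = 25.2982
d((11, -4), (-2, 2)) = 14.3178
d((11, -4), (-16, -12)) = 28.1603
d((11, -4), (9, -6)) = 2.8284 <-- minimum
d((-2, 2), (-16, -12)) = 19.799
d((-2, 2), (9, -6)) = 13.6015
d((-16, -12), (9, -6)) = 25.7099

Closest pair: (11, -4) and (9, -6) with distance 2.8284

The closest pair is (11, -4) and (9, -6) with Euclidean distance 2.8284. For 5 points, brute-force pairwise comparison is shown above. For large n, the divide-and-conquer algorithm (sort by x, recurse on halves, check the dividing strip) achieves O(n log n).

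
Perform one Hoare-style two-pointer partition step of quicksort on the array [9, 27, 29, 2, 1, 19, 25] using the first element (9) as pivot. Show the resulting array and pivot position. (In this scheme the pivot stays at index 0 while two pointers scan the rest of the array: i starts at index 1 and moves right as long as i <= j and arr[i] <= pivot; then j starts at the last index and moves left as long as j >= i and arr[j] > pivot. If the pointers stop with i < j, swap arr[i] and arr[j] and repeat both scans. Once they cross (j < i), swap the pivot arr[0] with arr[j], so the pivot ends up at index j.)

Hoare-style two-pointer partition with pivot = 9:

Initial array: [9, 27, 29, 2, 1, 19, 25]

Pointers start at i = 1, j = 6.
i stops at index 1 (arr[1]=27 > 9), j stops at index 4 (arr[4]=1 <= 9): swap arr[1] and arr[4], array becomes [9, 1, 29, 2, 27, 19, 25]
i stops at index 2 (arr[2]=29 > 9), j stops at index 3 (arr[3]=2 <= 9): swap arr[2] and arr[3], array becomes [9, 1, 2, 29, 27, 19, 25]
i ends at 3, j ends at 2: the pointers have crossed (j < i), so scanning stops.

Swap pivot arr[0] with arr[2] to place pivot at position 2: [2, 1, 9, 29, 27, 19, 25]
Pivot position: 2

After partitioning with pivot 9, the array becomes [2, 1, 9, 29, 27, 19, 25]. The pivot is placed at index 2. All elements to the left of the pivot are <= 9, and all elements to the right are > 9.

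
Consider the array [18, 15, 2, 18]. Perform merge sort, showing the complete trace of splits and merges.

Merge sort trace:

Split: [18, 15, 2, 18] -> [18, 15] and [2, 18]
  Split: [18, 15] -> [18] and [15]
  Merge: [18] + [15] -> [15, 18]
  Split: [2, 18] -> [2] and [18]
  Merge: [2] + [18] -> [2, 18]
Merge: [15, 18] + [2, 18] -> [2, 15, 18, 18]

Final sorted array: [2, 15, 18, 18]

The merge sort proceeds by recursively splitting the array and merging sorted halves.
After all merges, the sorted array is [2, 15, 18, 18].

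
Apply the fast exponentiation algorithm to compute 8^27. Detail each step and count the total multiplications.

Computing 8^27 by squaring (build up from 8^1; each line after the first costs one multiplication):

8^1 = 8
8^2 = (8^1)^2 = 8^2 = 64
8^3 = 8 * 8^2 = 8 * 64 = 512
8^6 = (8^3)^2 = 512^2 = 262144
8^12 = (8^6)^2 = 262144^2 = 68719476736
8^13 = 8 * 8^12 = 8 * 68719476736 = 549755813888
8^26 = (8^13)^2 = 549755813888^2 = 302231454903657293676544
8^27 = 8 * 8^26 = 8 * 302231454903657293676544 = 2417851639229258349412352

Result: 2417851639229258349412352
Multiplications needed: 7 (7 lines after 8^1)

8^27 = 2417851639229258349412352. Using exponentiation by squaring, this requires 7 multiplications. The key idea: if the exponent is even, square the half-power; if odd, multiply by the base once.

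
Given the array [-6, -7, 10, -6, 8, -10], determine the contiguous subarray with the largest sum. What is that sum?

Using Kadane's algorithm on [-6, -7, 10, -6, 8, -10]:

Scanning through the array:
Position 1 (value -7): max_ending_here = -7, max_so_far = -6
Position 2 (value 10): max_ending_here = 10, max_so_far = 10
Position 3 (value -6): max_ending_here = 4, max_so_far = 10
Position 4 (value 8): max_ending_here = 12, max_so_far = 12
Position 5 (value -10): max_ending_here = 2, max_so_far = 12

Maximum subarray: [10, -6, 8]
Maximum sum: 12

The maximum subarray is [10, -6, 8] with sum 12. This subarray runs from index 2 to index 4.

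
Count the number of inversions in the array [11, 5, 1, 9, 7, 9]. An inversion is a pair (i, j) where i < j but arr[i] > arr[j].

Finding inversions in [11, 5, 1, 9, 7, 9]:

(0, 1): arr[0]=11 > arr[1]=5
(0, 2): arr[0]=11 > arr[2]=1
(0, 3): arr[0]=11 > arr[3]=9
(0, 4): arr[0]=11 > arr[4]=7
(0, 5): arr[0]=11 > arr[5]=9
(1, 2): arr[1]=5 > arr[2]=1
(3, 4): arr[3]=9 > arr[4]=7

Total inversions: 7

The array has 7 inversion(s): (0,1), (0,2), (0,3), (0,4), (0,5), (1,2), (3,4). Each pair (i,j) satisfies i < j and arr[i] > arr[j].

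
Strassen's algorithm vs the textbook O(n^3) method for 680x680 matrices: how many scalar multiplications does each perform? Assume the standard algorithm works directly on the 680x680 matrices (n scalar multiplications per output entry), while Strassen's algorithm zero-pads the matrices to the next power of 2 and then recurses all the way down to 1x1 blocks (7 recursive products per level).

Matrix multiplication for 680x680 matrices:

Strassen's algorithm requires power-of-2 dimensions. Pad 680x680 to 1024x1024 (next power of 2).

Standard algorithm: 680^3 = 314432000 multiplications
Strassen's algorithm: 7^(log2(1024)) = 7^10 = 282475249 multiplications
Savings: 314432000 - 282475249 = 31956751 multiplications

Standard: 314432000 multiplications (680^3). Strassen: 282475249 multiplications (7^10, after padding to 1024x1024). Strassen reduces 8 recursive multiplications to 7 at each level.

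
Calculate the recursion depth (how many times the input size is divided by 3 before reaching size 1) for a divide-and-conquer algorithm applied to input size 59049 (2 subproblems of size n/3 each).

For divide and conquer with division factor 3:

Problem sizes at each level:
Level 0: 59049
Level 1: 19683
Level 2: 6561
Level 3: 2187
Level 4: 729
Level 5: 243
Level 6: 81
Level 7: 27
Level 8: 9
Level 9: 3
Level 10: 1

The root is level 0 and the size-1 base case is level 10 (the tree spans levels 0 through 10, i.e. 11 levels counting the root), so the depth is the number of divisions: log_3(59049) = 10

The recursion tree depth is log_3(59049) = 10. At each level, the problem size is divided by 3, so it takes 10 divisions to reduce to a base case of size 1. The algorithm makes 2 recursive calls at each level.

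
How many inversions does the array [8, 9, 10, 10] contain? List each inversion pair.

Finding inversions in [8, 9, 10, 10]:


Total inversions: 0

The array has 0 inversions. It is already sorted.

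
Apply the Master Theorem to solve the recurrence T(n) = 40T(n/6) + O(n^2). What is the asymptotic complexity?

Master Theorem for T(n) = 40T(n/6) + O(n^2):

a = 40, b = 6, c = 2
log_b(a) = log_6(40) = 2.0588

Case 1: c = 2 < log_6(40) = 2.0588
T(n) = O(n^(log_6 40))

For T(n) = 40T(n/6) + O(n^2): log_6(40) = 2.0588. This is Case 1 of the Master Theorem (c < log_b(a), work dominated by leaves), giving O(n^(log_6 40)).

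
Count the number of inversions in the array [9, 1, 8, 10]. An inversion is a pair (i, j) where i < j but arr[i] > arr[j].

Finding inversions in [9, 1, 8, 10]:

(0, 1): arr[0]=9 > arr[1]=1
(0, 2): arr[0]=9 > arr[2]=8

Total inversions: 2

The array has 2 inversion(s): (0,1), (0,2). Each pair (i,j) satisfies i < j and arr[i] > arr[j].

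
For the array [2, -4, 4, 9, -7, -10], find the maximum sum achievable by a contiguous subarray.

Using Kadane's algorithm on [2, -4, 4, 9, -7, -10]:

Scanning through the array:
Position 1 (value -4): max_ending_here = -2, max_so_far = 2
Position 2 (value 4): max_ending_here = 4, max_so_far = 4
Position 3 (value 9): max_ending_here = 13, max_so_far = 13
Position 4 (value -7): max_ending_here = 6, max_so_far = 13
Position 5 (value -10): max_ending_here = -4, max_so_far = 13

Maximum subarray: [4, 9]
Maximum sum: 13

The maximum subarray is [4, 9] with sum 13. This subarray runs from index 2 to index 3.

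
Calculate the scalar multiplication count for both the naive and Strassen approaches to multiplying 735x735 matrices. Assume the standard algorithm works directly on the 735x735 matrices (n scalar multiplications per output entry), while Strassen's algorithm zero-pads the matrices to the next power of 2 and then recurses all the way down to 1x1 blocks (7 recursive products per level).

Matrix multiplication for 735x735 matrices:

Strassen's algorithm requires power-of-2 dimensions. Pad 735x735 to 1024x1024 (next power of 2).

Standard algorithm: 735^3 = 397065375 multiplications
Strassen's algorithm: 7^(log2(1024)) = 7^10 = 282475249 multiplications
Savings: 397065375 - 282475249 = 114590126 multiplications

Standard: 397065375 multiplications (735^3). Strassen: 282475249 multiplications (7^10, after padding to 1024x1024). Strassen reduces 8 recursive multiplications to 7 at each level.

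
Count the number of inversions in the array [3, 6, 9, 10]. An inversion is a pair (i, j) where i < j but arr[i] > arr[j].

Finding inversions in [3, 6, 9, 10]:


Total inversions: 0

The array has 0 inversions. It is already sorted.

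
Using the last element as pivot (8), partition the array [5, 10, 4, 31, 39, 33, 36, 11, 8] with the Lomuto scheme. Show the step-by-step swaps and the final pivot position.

Lomuto partition with pivot = 8:

Initial array: [5, 10, 4, 31, 39, 33, 36, 11, 8]

arr[0]=5 <= 8: swap with position 0, array becomes [5, 10, 4, 31, 39, 33, 36, 11, 8]
arr[1]=10 > 8: no swap
arr[2]=4 <= 8: swap with position 1, array becomes [5, 4, 10, 31, 39, 33, 36, 11, 8]
arr[3]=31 > 8: no swap
arr[4]=39 > 8: no swap
arr[5]=33 > 8: no swap
arr[6]=36 > 8: no swap
arr[7]=11 > 8: no swap

Place pivot at position 2: [5, 4, 8, 31, 39, 33, 36, 11, 10]
Pivot position: 2

After partitioning with pivot 8, the array becomes [5, 4, 8, 31, 39, 33, 36, 11, 10]. The pivot is placed at index 2. All elements to the left of the pivot are <= 8, and all elements to the right are > 8.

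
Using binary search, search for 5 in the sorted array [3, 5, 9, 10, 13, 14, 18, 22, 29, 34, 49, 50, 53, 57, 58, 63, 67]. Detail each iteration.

Binary search for 5 in [3, 5, 9, 10, 13, 14, 18, 22, 29, 34, 49, 50, 53, 57, 58, 63, 67]:

lo=0, hi=16, mid=8, arr[mid]=29 -> 29 > 5, search left half
lo=0, hi=7, mid=3, arr[mid]=10 -> 10 > 5, search left half
lo=0, hi=2, mid=1, arr[mid]=5 -> Found target at index 1!

Binary search finds 5 at index 1 after 3 comparisons. The search repeatedly halves the search space by comparing with the middle element.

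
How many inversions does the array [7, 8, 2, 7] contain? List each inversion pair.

Finding inversions in [7, 8, 2, 7]:

(0, 2): arr[0]=7 > arr[2]=2
(1, 2): arr[1]=8 > arr[2]=2
(1, 3): arr[1]=8 > arr[3]=7

Total inversions: 3

The array has 3 inversion(s): (0,2), (1,2), (1,3). Each pair (i,j) satisfies i < j and arr[i] > arr[j].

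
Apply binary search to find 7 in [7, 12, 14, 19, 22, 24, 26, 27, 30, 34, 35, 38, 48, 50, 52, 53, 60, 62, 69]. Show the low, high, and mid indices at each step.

Binary search for 7 in [7, 12, 14, 19, 22, 24, 26, 27, 30, 34, 35, 38, 48, 50, 52, 53, 60, 62, 69]:

lo=0, hi=18, mid=9, arr[mid]=34 -> 34 > 7, search left half
lo=0, hi=8, mid=4, arr[mid]=22 -> 22 > 7, search left half
lo=0, hi=3, mid=1, arr[mid]=12 -> 12 > 7, search left half
lo=0, hi=0, mid=0, arr[mid]=7 -> Found target at index 0!

Binary search finds 7 at index 0 after 4 comparisons. The search repeatedly halves the search space by comparing with the middle element.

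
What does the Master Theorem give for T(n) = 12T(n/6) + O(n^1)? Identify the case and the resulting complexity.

Master Theorem for T(n) = 12T(n/6) + O(n^1):

a = 12, b = 6, c = 1
log_b(a) = log_6(12) = 1.3869

Case 1: c = 1 < log_6(12) = 1.3869
T(n) = O(n^(log_6 12))

For T(n) = 12T(n/6) + O(n^1): log_6(12) = 1.3869. This is Case 1 of the Master Theorem (c < log_b(a), work dominated by leaves), giving O(n^(log_6 12)).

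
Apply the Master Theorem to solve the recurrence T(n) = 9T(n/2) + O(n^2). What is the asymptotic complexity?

Master Theorem for T(n) = 9T(n/2) + O(n^2):

a = 9, b = 2, c = 2
log_b(a) = log_2(9) = 3.1699

Case 1: c = 2 < log_2(9) = 3.1699
T(n) = O(n^(log_2 9))

For T(n) = 9T(n/2) + O(n^2): log_2(9) = 3.1699. This is Case 1 of the Master Theorem (c < log_b(a), work dominated by leaves), giving O(n^(log_2 9)).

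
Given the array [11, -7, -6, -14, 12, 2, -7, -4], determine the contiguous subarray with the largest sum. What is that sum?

Using Kadane's algorithm on [11, -7, -6, -14, 12, 2, -7, -4]:

Scanning through the array:
Position 1 (value -7): max_ending_here = 4, max_so_far = 11
Position 2 (value -6): max_ending_here = -2, max_so_far = 11
Position 3 (value -14): max_ending_here = -14, max_so_far = 11
Position 4 (value 12): max_ending_here = 12, max_so_far = 12
Position 5 (value 2): max_ending_here = 14, max_so_far = 14
Position 6 (value -7): max_ending_here = 7, max_so_far = 14
Position 7 (value -4): max_ending_here = 3, max_so_far = 14

Maximum subarray: [12, 2]
Maximum sum: 14

The maximum subarray is [12, 2] with sum 14. This subarray runs from index 4 to index 5.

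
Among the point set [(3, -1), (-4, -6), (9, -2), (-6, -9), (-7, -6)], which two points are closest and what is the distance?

Computing all pairwise distances among 5 points:

d((3, -1), (-4, -6)) = 8.6023
d((3, -1), (9, -2)) = 6.0828
d((3, -1), (-6, -9)) = 12.0416
d((3, -1), (-7, -6)) = 11.1803
d((-4, -6), (9, -2)) = 13.6015
d((-4, -6), (-6, -9)) = 3.6056
d((-4, -6), (-7, -6)) = 3.0 <-- minimum
d((9, -2), (-6, -9)) = 16.5529
d((9, -2), (-7, -6)) = 16.4924
d((-6, -9), (-7, -6)) = 3.1623

Closest pair: (-4, -6) and (-7, -6) with distance 3.0

The closest pair is (-4, -6) and (-7, -6) with Euclidean distance 3.0. For 5 points, brute-force pairwise comparison is shown above. For large n, the divide-and-conquer algorithm (sort by x, recurse on halves, check the dividing strip) achieves O(n log n).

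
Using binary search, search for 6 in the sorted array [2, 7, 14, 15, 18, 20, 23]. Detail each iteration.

Binary search for 6 in [2, 7, 14, 15, 18, 20, 23]:

lo=0, hi=6, mid=3, arr[mid]=15 -> 15 > 6, search left half
lo=0, hi=2, mid=1, arr[mid]=7 -> 7 > 6, search left half
lo=0, hi=0, mid=0, arr[mid]=2 -> 2 < 6, search right half
lo=1 > hi=0, target 6 not found

Binary search determines that 6 is not in the array after 3 comparisons. The search space was exhausted without finding the target.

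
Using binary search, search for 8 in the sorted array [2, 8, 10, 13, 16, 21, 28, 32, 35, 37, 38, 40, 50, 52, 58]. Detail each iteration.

Binary search for 8 in [2, 8, 10, 13, 16, 21, 28, 32, 35, 37, 38, 40, 50, 52, 58]:

lo=0, hi=14, mid=7, arr[mid]=32 -> 32 > 8, search left half
lo=0, hi=6, mid=3, arr[mid]=13 -> 13 > 8, search left half
lo=0, hi=2, mid=1, arr[mid]=8 -> Found target at index 1!

Binary search finds 8 at index 1 after 3 comparisons. The search repeatedly halves the search space by comparing with the middle element.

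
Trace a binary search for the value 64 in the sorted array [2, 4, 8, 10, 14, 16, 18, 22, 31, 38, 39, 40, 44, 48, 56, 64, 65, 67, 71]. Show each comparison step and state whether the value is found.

Binary search for 64 in [2, 4, 8, 10, 14, 16, 18, 22, 31, 38, 39, 40, 44, 48, 56, 64, 65, 67, 71]:

lo=0, hi=18, mid=9, arr[mid]=38 -> 38 < 64, search right half
lo=10, hi=18, mid=14, arr[mid]=56 -> 56 < 64, search right half
lo=15, hi=18, mid=16, arr[mid]=65 -> 65 > 64, search left half
lo=15, hi=15, mid=15, arr[mid]=64 -> Found target at index 15!

Binary search finds 64 at index 15 after 4 comparisons. The search repeatedly halves the search space by comparing with the middle element.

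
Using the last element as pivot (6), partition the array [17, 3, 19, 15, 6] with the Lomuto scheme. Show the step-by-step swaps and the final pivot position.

Lomuto partition with pivot = 6:

Initial array: [17, 3, 19, 15, 6]

arr[0]=17 > 6: no swap
arr[1]=3 <= 6: swap with position 0, array becomes [3, 17, 19, 15, 6]
arr[2]=19 > 6: no swap
arr[3]=15 > 6: no swap

Place pivot at position 1: [3, 6, 19, 15, 17]
Pivot position: 1

After partitioning with pivot 6, the array becomes [3, 6, 19, 15, 17]. The pivot is placed at index 1. All elements to the left of the pivot are <= 6, and all elements to the right are > 6.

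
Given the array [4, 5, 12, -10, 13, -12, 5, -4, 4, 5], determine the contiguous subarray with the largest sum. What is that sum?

Using Kadane's algorithm on [4, 5, 12, -10, 13, -12, 5, -4, 4, 5]:

Scanning through the array:
Position 1 (value 5): max_ending_here = 9, max_so_far = 9
Position 2 (value 12): max_ending_here = 21, max_so_far = 21
Position 3 (value -10): max_ending_here = 11, max_so_far = 21
Position 4 (value 13): max_ending_here = 24, max_so_far = 24
Position 5 (value -12): max_ending_here = 12, max_so_far = 24
Position 6 (value 5): max_ending_here = 17, max_so_far = 24
Position 7 (value -4): max_ending_here = 13, max_so_far = 24
Position 8 (value 4): max_ending_here = 17, max_so_far = 24
Position 9 (value 5): max_ending_here = 22, max_so_far = 24

Maximum subarray: [4, 5, 12, -10, 13]
Maximum sum: 24

The maximum subarray is [4, 5, 12, -10, 13] with sum 24. This subarray runs from index 0 to index 4.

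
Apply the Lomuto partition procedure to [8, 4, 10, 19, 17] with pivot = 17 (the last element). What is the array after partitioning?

Lomuto partition with pivot = 17:

Initial array: [8, 4, 10, 19, 17]

arr[0]=8 <= 17: swap with position 0, array becomes [8, 4, 10, 19, 17]
arr[1]=4 <= 17: swap with position 1, array becomes [8, 4, 10, 19, 17]
arr[2]=10 <= 17: swap with position 2, array becomes [8, 4, 10, 19, 17]
arr[3]=19 > 17: no swap

Place pivot at position 3: [8, 4, 10, 17, 19]
Pivot position: 3

After partitioning with pivot 17, the array becomes [8, 4, 10, 17, 19]. The pivot is placed at index 3. All elements to the left of the pivot are <= 17, and all elements to the right are > 17.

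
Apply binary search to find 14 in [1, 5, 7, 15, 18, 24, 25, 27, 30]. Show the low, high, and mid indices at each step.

Binary search for 14 in [1, 5, 7, 15, 18, 24, 25, 27, 30]:

lo=0, hi=8, mid=4, arr[mid]=18 -> 18 > 14, search left half
lo=0, hi=3, mid=1, arr[mid]=5 -> 5 < 14, search right half
lo=2, hi=3, mid=2, arr[mid]=7 -> 7 < 14, search right half
lo=3, hi=3, mid=3, arr[mid]=15 -> 15 > 14, search left half
lo=3 > hi=2, target 14 not found

Binary search determines that 14 is not in the array after 4 comparisons. The search space was exhausted without finding the target.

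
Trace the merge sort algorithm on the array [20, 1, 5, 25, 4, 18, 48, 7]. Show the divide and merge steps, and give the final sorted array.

Merge sort trace:

Split: [20, 1, 5, 25, 4, 18, 48, 7] -> [20, 1, 5, 25] and [4, 18, 48, 7]
  Split: [20, 1, 5, 25] -> [20, 1] and [5, 25]
    Split: [20, 1] -> [20] and [1]
    Merge: [20] + [1] -> [1, 20]
    Split: [5, 25] -> [5] and [25]
    Merge: [5] + [25] -> [5, 25]
  Merge: [1, 20] + [5, 25] -> [1, 5, 20, 25]
  Split: [4, 18, 48, 7] -> [4, 18] and [48, 7]
    Split: [4, 18] -> [4] and [18]
    Merge: [4] + [18] -> [4, 18]
    Split: [48, 7] -> [48] and [7]
    Merge: [48] + [7] -> [7, 48]
  Merge: [4, 18] + [7, 48] -> [4, 7, 18, 48]
Merge: [1, 5, 20, 25] + [4, 7, 18, 48] -> [1, 4, 5, 7, 18, 20, 25, 48]

Final sorted array: [1, 4, 5, 7, 18, 20, 25, 48]

The merge sort proceeds by recursively splitting the array and merging sorted halves.
After all merges, the sorted array is [1, 4, 5, 7, 18, 20, 25, 48].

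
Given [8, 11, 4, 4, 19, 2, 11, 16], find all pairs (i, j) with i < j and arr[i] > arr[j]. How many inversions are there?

Finding inversions in [8, 11, 4, 4, 19, 2, 11, 16]:

(0, 2): arr[0]=8 > arr[2]=4
(0, 3): arr[0]=8 > arr[3]=4
(0, 5): arr[0]=8 > arr[5]=2
(1, 2): arr[1]=11 > arr[2]=4
(1, 3): arr[1]=11 > arr[3]=4
(1, 5): arr[1]=11 > arr[5]=2
(2, 5): arr[2]=4 > arr[5]=2
(3, 5): arr[3]=4 > arr[5]=2
(4, 5): arr[4]=19 > arr[5]=2
(4, 6): arr[4]=19 > arr[6]=11
(4, 7): arr[4]=19 > arr[7]=16

Total inversions: 11

The array has 11 inversion(s): (0,2), (0,3), (0,5), (1,2), (1,3), (1,5), (2,5), (3,5), (4,5), (4,6), (4,7). Each pair (i,j) satisfies i < j and arr[i] > arr[j].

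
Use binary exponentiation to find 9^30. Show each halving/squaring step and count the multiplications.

Computing 9^30 by squaring (build up from 9^1; each line after the first costs one multiplication):

9^1 = 9
9^2 = (9^1)^2 = 9^2 = 81
9^3 = 9 * 9^2 = 9 * 81 = 729
9^6 = (9^3)^2 = 729^2 = 531441
9^7 = 9 * 9^6 = 9 * 531441 = 4782969
9^14 = (9^7)^2 = 4782969^2 = 22876792454961
9^15 = 9 * 9^14 = 9 * 22876792454961 = 205891132094649
9^30 = (9^15)^2 = 205891132094649^2 = 42391158275216203514294433201

Result: 42391158275216203514294433201
Multiplications needed: 7 (7 lines after 9^1)

9^30 = 42391158275216203514294433201. Using exponentiation by squaring, this requires 7 multiplications. The key idea: if the exponent is even, square the half-power; if odd, multiply by the base once.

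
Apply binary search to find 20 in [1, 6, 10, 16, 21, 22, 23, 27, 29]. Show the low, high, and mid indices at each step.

Binary search for 20 in [1, 6, 10, 16, 21, 22, 23, 27, 29]:

lo=0, hi=8, mid=4, arr[mid]=21 -> 21 > 20, search left half
lo=0, hi=3, mid=1, arr[mid]=6 -> 6 < 20, search right half
lo=2, hi=3, mid=2, arr[mid]=10 -> 10 < 20, search right half
lo=3, hi=3, mid=3, arr[mid]=16 -> 16 < 20, search right half
lo=4 > hi=3, target 20 not found

Binary search determines that 20 is not in the array after 4 comparisons. The search space was exhausted without finding the target.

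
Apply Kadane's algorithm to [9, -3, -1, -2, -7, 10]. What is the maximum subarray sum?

Using Kadane's algorithm on [9, -3, -1, -2, -7, 10]:

Scanning through the array:
Position 1 (value -3): max_ending_here = 6, max_so_far = 9
Position 2 (value -1): max_ending_here = 5, max_so_far = 9
Position 3 (value -2): max_ending_here = 3, max_so_far = 9
Position 4 (value -7): max_ending_here = -4, max_so_far = 9
Position 5 (value 10): max_ending_here = 10, max_so_far = 10

Maximum subarray: [10]
Maximum sum: 10

The maximum subarray is [10] with sum 10. This subarray runs from index 5 to index 5.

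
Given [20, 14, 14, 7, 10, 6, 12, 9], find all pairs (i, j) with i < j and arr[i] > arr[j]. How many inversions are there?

Finding inversions in [20, 14, 14, 7, 10, 6, 12, 9]:

(0, 1): arr[0]=20 > arr[1]=14
(0, 2): arr[0]=20 > arr[2]=14
(0, 3): arr[0]=20 > arr[3]=7
(0, 4): arr[0]=20 > arr[4]=10
(0, 5): arr[0]=20 > arr[5]=6
(0, 6): arr[0]=20 > arr[6]=12
(0, 7): arr[0]=20 > arr[7]=9
(1, 3): arr[1]=14 > arr[3]=7
(1, 4): arr[1]=14 > arr[4]=10
(1, 5): arr[1]=14 > arr[5]=6
(1, 6): arr[1]=14 > arr[6]=12
(1, 7): arr[1]=14 > arr[7]=9
(2, 3): arr[2]=14 > arr[3]=7
(2, 4): arr[2]=14 > arr[4]=10
(2, 5): arr[2]=14 > arr[5]=6
(2, 6): arr[2]=14 > arr[6]=12
(2, 7): arr[2]=14 > arr[7]=9
(3, 5): arr[3]=7 > arr[5]=6
(4, 5): arr[4]=10 > arr[5]=6
(4, 7): arr[4]=10 > arr[7]=9
(6, 7): arr[6]=12 > arr[7]=9

Total inversions: 21

The array has 21 inversion(s): (0,1), (0,2), (0,3), (0,4), (0,5), (0,6), (0,7), (1,3), (1,4), (1,5), (1,6), (1,7), (2,3), (2,4), (2,5), (2,6), (2,7), (3,5), (4,5), (4,7), (6,7). Each pair (i,j) satisfies i < j and arr[i] > arr[j].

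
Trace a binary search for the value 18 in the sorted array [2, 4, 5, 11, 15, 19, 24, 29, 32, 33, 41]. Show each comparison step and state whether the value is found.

Binary search for 18 in [2, 4, 5, 11, 15, 19, 24, 29, 32, 33, 41]:

lo=0, hi=10, mid=5, arr[mid]=19 -> 19 > 18, search left half
lo=0, hi=4, mid=2, arr[mid]=5 -> 5 < 18, search right half
lo=3, hi=4, mid=3, arr[mid]=11 -> 11 < 18, search right half
lo=4, hi=4, mid=4, arr[mid]=15 -> 15 < 18, search right half
lo=5 > hi=4, target 18 not found

Binary search determines that 18 is not in the array after 4 comparisons. The search space was exhausted without finding the target.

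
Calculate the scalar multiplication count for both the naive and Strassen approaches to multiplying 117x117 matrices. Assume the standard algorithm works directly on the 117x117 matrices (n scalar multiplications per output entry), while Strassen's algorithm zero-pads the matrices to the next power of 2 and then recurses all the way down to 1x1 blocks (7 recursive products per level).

Matrix multiplication for 117x117 matrices:

Strassen's algorithm requires power-of-2 dimensions. Pad 117x117 to 128x128 (next power of 2).

Standard algorithm: 117^3 = 1601613 multiplications
Strassen's algorithm: 7^(log2(128)) = 7^7 = 823543 multiplications
Savings: 1601613 - 823543 = 778070 multiplications

Standard: 1601613 multiplications (117^3). Strassen: 823543 multiplications (7^7, after padding to 128x128). Strassen reduces 8 recursive multiplications to 7 at each level.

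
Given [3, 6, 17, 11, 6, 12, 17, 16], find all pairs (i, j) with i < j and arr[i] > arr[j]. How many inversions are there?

Finding inversions in [3, 6, 17, 11, 6, 12, 17, 16]:

(2, 3): arr[2]=17 > arr[3]=11
(2, 4): arr[2]=17 > arr[4]=6
(2, 5): arr[2]=17 > arr[5]=12
(2, 7): arr[2]=17 > arr[7]=16
(3, 4): arr[3]=11 > arr[4]=6
(6, 7): arr[6]=17 > arr[7]=16

Total inversions: 6

The array has 6 inversion(s): (2,3), (2,4), (2,5), (2,7), (3,4), (6,7). Each pair (i,j) satisfies i < j and arr[i] > arr[j].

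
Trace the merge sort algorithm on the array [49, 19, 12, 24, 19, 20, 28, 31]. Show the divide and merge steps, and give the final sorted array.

Merge sort trace:

Split: [49, 19, 12, 24, 19, 20, 28, 31] -> [49, 19, 12, 24] and [19, 20, 28, 31]
  Split: [49, 19, 12, 24] -> [49, 19] and [12, 24]
    Split: [49, 19] -> [49] and [19]
    Merge: [49] + [19] -> [19, 49]
    Split: [12, 24] -> [12] and [24]
    Merge: [12] + [24] -> [12, 24]
  Merge: [19, 49] + [12, 24] -> [12, 19, 24, 49]
  Split: [19, 20, 28, 31] -> [19, 20] and [28, 31]
    Split: [19, 20] -> [19] and [20]
    Merge: [19] + [20] -> [19, 20]
    Split: [28, 31] -> [28] and [31]
    Merge: [28] + [31] -> [28, 31]
  Merge: [19, 20] + [28, 31] -> [19, 20, 28, 31]
Merge: [12, 19, 24, 49] + [19, 20, 28, 31] -> [12, 19, 19, 20, 24, 28, 31, 49]

Final sorted array: [12, 19, 19, 20, 24, 28, 31, 49]

The merge sort proceeds by recursively splitting the array and merging sorted halves.
After all merges, the sorted array is [12, 19, 19, 20, 24, 28, 31, 49].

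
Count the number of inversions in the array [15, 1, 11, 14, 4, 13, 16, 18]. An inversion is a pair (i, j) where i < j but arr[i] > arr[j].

Finding inversions in [15, 1, 11, 14, 4, 13, 16, 18]:

(0, 1): arr[0]=15 > arr[1]=1
(0, 2): arr[0]=15 > arr[2]=11
(0, 3): arr[0]=15 > arr[3]=14
(0, 4): arr[0]=15 > arr[4]=4
(0, 5): arr[0]=15 > arr[5]=13
(2, 4): arr[2]=11 > arr[4]=4
(3, 4): arr[3]=14 > arr[4]=4
(3, 5): arr[3]=14 > arr[5]=13

Total inversions: 8

The array has 8 inversion(s): (0,1), (0,2), (0,3), (0,4), (0,5), (2,4), (3,4), (3,5). Each pair (i,j) satisfies i < j and arr[i] > arr[j].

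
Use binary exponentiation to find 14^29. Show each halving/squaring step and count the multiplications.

Computing 14^29 by squaring (build up from 14^1; each line after the first costs one multiplication):

14^1 = 14
14^2 = (14^1)^2 = 14^2 = 196
14^3 = 14 * 14^2 = 14 * 196 = 2744
14^6 = (14^3)^2 = 2744^2 = 7529536
14^7 = 14 * 14^6 = 14 * 7529536 = 105413504
14^14 = (14^7)^2 = 105413504^2 = 11112006825558016
14^28 = (14^14)^2 = 11112006825558016^2 = 123476695691247935826229781856256
14^29 = 14 * 14^28 = 14 * 123476695691247935826229781856256 = 1728673739677471101567216945987584

Result: 1728673739677471101567216945987584
Multiplications needed: 7 (7 lines after 14^1)

14^29 = 1728673739677471101567216945987584. Using exponentiation by squaring, this requires 7 multiplications. The key idea: if the exponent is even, square the half-power; if odd, multiply by the base once.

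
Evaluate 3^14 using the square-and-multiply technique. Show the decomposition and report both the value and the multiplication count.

Computing 3^14 by squaring (build up from 3^1; each line after the first costs one multiplication):

3^1 = 3
3^2 = (3^1)^2 = 3^2 = 9
3^3 = 3 * 3^2 = 3 * 9 = 27
3^6 = (3^3)^2 = 27^2 = 729
3^7 = 3 * 3^6 = 3 * 729 = 2187
3^14 = (3^7)^2 = 2187^2 = 4782969

Result: 4782969
Multiplications needed: 5 (5 lines after 3^1)

3^14 = 4782969. Using exponentiation by squaring, this requires 5 multiplications. The key idea: if the exponent is even, square the half-power; if odd, multiply by the base once.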